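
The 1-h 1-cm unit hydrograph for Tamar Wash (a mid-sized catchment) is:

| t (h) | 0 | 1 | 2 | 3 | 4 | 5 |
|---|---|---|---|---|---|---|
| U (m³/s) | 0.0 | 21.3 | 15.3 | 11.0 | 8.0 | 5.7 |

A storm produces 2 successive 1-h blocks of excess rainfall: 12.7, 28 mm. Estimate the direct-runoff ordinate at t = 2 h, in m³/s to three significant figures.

By discrete convolution, Q_j = Σ (P_i / 10 mm) · U_{j−i}.
At t = 2 h (j=2): Q = (12.7/10)·15.3 + (28/10)·21.3 = 79.1 m³/s.

Q ≈ 79.1 m³/s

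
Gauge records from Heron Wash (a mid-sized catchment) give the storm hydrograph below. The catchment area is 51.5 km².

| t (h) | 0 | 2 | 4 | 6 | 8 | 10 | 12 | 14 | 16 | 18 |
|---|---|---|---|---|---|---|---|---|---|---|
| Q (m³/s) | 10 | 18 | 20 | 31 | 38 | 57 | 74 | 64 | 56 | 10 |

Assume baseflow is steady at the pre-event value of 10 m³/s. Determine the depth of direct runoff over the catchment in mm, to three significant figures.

d ≈ 38.9 mm

Direct runoff: 0.0, 8.0, 10.0, 21.0, 28.0, 47.0, 64.0, 54.0, 46.0, 0.0 m³/s; ΣQ_DR = 278.0 m³/s.
V = ΣQ_DR · Δt = 278.0 × 7200 s = 2.002 × 10^6 m³.
Over A = 51.5 km², depth = V / A = 38.9 mm.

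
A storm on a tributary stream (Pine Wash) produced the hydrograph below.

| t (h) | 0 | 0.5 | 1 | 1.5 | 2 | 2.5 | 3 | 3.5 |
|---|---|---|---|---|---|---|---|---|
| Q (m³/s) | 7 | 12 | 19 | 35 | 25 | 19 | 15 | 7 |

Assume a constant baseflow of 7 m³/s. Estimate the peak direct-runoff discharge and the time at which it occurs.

Subtracting baseflow gives direct-runoff ordinates: 0.0, 5.0, 12.0, 28.0, 18.0, 12.0, 8.0, 0.0 m³/s.
The maximum is 28.0 m³/s, occurring at the reading for t = 1.5 h.

Q_p = 28.0 m³/s at t = 1.5 h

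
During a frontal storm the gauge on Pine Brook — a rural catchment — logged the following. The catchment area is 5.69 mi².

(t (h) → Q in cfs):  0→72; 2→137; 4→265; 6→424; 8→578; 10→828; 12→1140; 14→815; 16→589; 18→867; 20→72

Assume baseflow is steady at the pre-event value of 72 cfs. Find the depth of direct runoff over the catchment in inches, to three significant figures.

d ≈ 2.72 in

Direct runoff: 0.0, 65.0, 193.0, 352.0, 506.0, 756.0, 1068.0, 743.0, 517.0, 795.0, 0.0 cfs; ΣQ_DR = 4995 cfs.
V = ΣQ_DR · Δt = 4995 × 7200 s = 3.596 × 10^7 ft³.
Over A = 5.69 mi², depth = V / A = 2.72 in.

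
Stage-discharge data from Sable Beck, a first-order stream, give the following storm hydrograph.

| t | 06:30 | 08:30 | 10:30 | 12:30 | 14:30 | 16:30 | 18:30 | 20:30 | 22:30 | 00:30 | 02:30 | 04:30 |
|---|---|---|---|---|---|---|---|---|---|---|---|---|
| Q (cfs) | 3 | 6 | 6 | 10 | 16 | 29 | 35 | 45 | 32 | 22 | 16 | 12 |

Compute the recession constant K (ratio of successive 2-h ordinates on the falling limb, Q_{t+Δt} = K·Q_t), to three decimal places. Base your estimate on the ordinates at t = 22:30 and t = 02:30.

K ≈ 0.707

Using the recession-limb readings at t = 22:30 and t = 02:30: Q falls from 32 to 16 cfs over 2 intervals.
K = (Q₂/Q₁)^(1/2) = (16/32)^(1/2) = 0.707.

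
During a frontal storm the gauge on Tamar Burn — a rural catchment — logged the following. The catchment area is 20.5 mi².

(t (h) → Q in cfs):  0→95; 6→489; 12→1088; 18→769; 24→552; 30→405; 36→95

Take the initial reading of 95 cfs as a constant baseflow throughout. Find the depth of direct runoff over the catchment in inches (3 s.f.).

d ≈ 1.28 in

Direct runoff: 0.0, 394.0, 993.0, 674.0, 457.0, 310.0, 0.0 cfs; ΣQ_DR = 2828 cfs.
V = ΣQ_DR · Δt = 2828 × 21600 s = 6.108 × 10^7 ft³.
Over A = 20.5 mi², depth = V / A = 1.28 in.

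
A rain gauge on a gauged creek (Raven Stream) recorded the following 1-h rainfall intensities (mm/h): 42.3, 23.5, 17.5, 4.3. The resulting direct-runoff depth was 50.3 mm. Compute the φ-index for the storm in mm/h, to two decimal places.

Only the 3 blocks with intensity above φ contribute runoff: 42.3, 23.5, 17.5 mm/h.
Σ(I−φ)·Δt = d  ⇒  (42.3+23.5+17.5 − 3φ)·1 = 50.3
φ = (83.30 − 50.3/1) / 3 = 11.00 mm/h.

φ ≈ 11.00 mm/h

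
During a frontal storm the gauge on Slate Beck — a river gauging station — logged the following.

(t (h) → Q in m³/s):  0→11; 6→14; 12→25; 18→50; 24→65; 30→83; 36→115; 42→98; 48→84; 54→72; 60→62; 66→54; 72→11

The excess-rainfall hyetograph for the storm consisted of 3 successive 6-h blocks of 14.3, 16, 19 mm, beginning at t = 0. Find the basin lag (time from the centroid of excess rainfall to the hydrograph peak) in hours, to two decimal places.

t_L ≈ 26.43 h

Centroid of excess rainfall: t_c = Σ P_i·t̄_i / ΣP_i = 9.5720 h (block centres at 3, 9, 15 h).
Hydrograph peak occurs at t = 36 h, so basin lag t_L = 36 − 9.5720 = 26.43 h.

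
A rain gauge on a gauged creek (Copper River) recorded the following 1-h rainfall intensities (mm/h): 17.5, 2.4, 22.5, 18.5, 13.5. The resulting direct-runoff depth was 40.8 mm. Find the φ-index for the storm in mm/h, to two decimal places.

φ ≈ 7.80 mm/h

Only the 4 blocks with intensity above φ contribute runoff: 17.5, 22.5, 18.5, 13.5 mm/h.
Σ(I−φ)·Δt = d  ⇒  (17.5+22.5+18.5+13.5 − 4φ)·1 = 40.8
φ = (72.00 − 40.8/1) / 4 = 7.80 mm/h.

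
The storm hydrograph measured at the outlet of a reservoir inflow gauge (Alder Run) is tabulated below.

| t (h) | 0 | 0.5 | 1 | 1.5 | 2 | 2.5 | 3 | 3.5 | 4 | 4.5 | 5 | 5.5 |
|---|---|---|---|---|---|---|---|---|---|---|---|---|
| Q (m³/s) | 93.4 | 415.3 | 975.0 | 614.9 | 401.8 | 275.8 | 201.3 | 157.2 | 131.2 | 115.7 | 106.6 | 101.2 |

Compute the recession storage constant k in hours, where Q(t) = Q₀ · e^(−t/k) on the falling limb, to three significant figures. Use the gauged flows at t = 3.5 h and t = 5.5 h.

k ≈ 4.54 h

On the falling limb, Q drops from 157.2 to 101.2 m³/s between t = 3.5 h and t = 5.5 h (Δt = 2 h).
k = −Δt / ln(Q₂/Q₁) = −2 / ln(101.2/157.2) = 4.54 h.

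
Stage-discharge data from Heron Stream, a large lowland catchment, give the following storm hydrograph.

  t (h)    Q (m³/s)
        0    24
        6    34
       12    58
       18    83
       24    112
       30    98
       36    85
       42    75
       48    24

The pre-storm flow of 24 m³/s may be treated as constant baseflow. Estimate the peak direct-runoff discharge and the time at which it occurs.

Subtracting baseflow gives direct-runoff ordinates: 0.0, 10.0, 34.0, 59.0, 88.0, 74.0, 61.0, 51.0, 0.0 m³/s.
The maximum is 88.0 m³/s, occurring at the reading for t = 24 h.

Q_p = 88.0 m³/s at t = 24 h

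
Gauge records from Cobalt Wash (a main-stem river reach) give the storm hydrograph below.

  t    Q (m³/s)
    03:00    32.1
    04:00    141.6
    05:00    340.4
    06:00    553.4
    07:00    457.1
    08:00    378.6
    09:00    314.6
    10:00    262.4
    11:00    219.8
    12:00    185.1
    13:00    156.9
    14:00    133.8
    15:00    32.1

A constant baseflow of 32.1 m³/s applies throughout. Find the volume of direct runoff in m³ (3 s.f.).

Direct-runoff ordinates (Q − Q_b): 0.0, 109.5, 308.3, 521.3, 425.0, 346.5, 282.5, 230.3, 187.7, 153.0, 124.8, 101.7, 0.0 m³/s.
ΣQ_DR = 2791 m³/s.
With Δt = 1 h = 3600 s, V = ΣQ_DR · Δt = 2791 × 3600 = 1.00 × 10^7 m³.

V ≈ 1.00 × 10^7 m³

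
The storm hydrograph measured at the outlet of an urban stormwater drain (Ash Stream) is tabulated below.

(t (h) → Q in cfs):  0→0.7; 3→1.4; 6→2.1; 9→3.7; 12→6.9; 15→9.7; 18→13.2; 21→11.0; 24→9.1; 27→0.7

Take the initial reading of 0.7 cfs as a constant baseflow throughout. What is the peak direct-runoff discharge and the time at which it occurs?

Q_p = 12.5 cfs at t = 18 h

Subtracting baseflow gives direct-runoff ordinates: 0.0, 0.7, 1.4, 3.0, 6.2, 9.0, 12.5, 10.3, 8.4, 0.0 cfs.
The maximum is 12.5 cfs, occurring at the reading for t = 18 h.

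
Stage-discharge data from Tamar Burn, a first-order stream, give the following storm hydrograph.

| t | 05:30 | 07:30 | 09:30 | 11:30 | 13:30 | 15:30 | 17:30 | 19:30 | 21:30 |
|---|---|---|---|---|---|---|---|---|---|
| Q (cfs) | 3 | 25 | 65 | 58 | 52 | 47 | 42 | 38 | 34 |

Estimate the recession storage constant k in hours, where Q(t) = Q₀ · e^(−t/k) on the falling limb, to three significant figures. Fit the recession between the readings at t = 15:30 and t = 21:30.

On the falling limb, Q drops from 47 to 34 cfs between t = 15:30 and t = 21:30 (Δt = 6 h).
k = −Δt / ln(Q₂/Q₁) = −6 / ln(34/47) = 18.5 h.

k ≈ 18.5 h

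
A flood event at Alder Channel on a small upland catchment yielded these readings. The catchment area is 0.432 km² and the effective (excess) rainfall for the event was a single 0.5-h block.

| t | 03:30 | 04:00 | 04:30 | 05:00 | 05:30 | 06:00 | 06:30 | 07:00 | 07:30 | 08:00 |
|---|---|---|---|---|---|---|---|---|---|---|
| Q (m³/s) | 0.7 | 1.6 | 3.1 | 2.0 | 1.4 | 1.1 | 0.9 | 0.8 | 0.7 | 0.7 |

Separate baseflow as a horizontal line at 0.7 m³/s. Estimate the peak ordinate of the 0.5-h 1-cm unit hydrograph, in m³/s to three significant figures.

U_p ≈ 0.960 m³/s

Direct runoff: 0.0, 0.9, 2.4, 1.3, 0.7, 0.4, 0.2, 0.1, 0.0, 0.0 m³/s; ΣQ_DR = 6.000 m³/s, peak = 2.4 m³/s.
Runoff depth d = ΣQ_DR·Δt / A = 6.000 × 1800 / (0.432 km²) = 25.00 mm.
The 1-cm UH is the DRH scaled by (10 mm)/d, so U_p = 2.4 × 10/25.00 = 0.960 m³/s.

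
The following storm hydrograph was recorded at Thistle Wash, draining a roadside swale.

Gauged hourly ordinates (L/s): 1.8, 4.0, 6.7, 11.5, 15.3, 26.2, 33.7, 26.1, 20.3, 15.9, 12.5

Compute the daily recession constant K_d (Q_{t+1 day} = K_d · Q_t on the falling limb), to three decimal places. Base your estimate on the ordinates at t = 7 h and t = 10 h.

Between t = 7 h and t = 10 h the flow falls from 26.1 to 12.5 L/s over 3×1 h = 3 h.
Per-interval ratio K = (12.5/26.1)^(1/3) = 0.7824; K_d = K^(24/1) = 0.003.

K_d ≈ 0.003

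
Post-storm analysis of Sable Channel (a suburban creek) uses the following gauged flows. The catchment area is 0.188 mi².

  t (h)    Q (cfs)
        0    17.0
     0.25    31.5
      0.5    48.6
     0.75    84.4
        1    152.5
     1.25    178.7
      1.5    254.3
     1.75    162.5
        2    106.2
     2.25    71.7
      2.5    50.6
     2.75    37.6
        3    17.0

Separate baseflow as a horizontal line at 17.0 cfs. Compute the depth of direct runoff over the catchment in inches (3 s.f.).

d ≈ 2.04 in

Direct runoff: 0.0, 14.5, 31.6, 67.4, 135.5, 161.7, 237.3, 145.5, 89.2, 54.7, 33.6, 20.6, 0.0 cfs; ΣQ_DR = 991.6 cfs.
V = ΣQ_DR · Δt = 991.6 × 900 s = 8.924 × 10^5 ft³.
Over A = 0.188 mi², depth = V / A = 2.04 in.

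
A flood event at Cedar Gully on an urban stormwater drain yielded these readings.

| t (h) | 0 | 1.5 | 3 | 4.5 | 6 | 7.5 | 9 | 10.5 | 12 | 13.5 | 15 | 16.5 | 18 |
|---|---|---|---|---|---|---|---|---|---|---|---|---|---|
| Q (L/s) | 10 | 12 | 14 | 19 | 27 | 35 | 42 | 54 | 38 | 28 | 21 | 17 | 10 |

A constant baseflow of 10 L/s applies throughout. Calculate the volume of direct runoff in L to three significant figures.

V ≈ 1.06 × 10^6 L

Direct-runoff ordinates (Q − Q_b): 0.0, 2.0, 4.0, 9.0, 17.0, 25.0, 32.0, 44.0, 28.0, 18.0, 11.0, 7.0, 0.0 L/s.
ΣQ_DR = 197.0 L/s.
With Δt = 1.5 h = 5400 s, V = ΣQ_DR · Δt = 197.0 × 5400 = 1.06 × 10^6 L.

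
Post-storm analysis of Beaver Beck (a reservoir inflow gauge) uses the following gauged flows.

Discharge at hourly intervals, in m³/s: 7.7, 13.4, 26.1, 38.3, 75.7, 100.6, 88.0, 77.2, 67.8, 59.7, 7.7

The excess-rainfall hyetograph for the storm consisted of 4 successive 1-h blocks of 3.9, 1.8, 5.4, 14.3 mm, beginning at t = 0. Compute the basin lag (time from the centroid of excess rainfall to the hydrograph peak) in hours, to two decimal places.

t_L ≈ 2.31 h

Centroid of excess rainfall: t_c = Σ P_i·t̄_i / ΣP_i = 2.6850 h (block centres at 0.5, 1.5, 2.5, 3.5 h).
Hydrograph peak occurs at t = 5 h, so basin lag t_L = 5 − 2.6850 = 2.31 h.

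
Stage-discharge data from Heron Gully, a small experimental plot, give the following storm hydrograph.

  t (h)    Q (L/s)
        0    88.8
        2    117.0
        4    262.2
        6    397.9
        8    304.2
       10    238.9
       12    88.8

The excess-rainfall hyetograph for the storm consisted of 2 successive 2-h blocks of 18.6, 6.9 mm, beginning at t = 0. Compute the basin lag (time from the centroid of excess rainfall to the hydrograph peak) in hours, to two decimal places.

t_L ≈ 4.46 h

Centroid of excess rainfall: t_c = Σ P_i·t̄_i / ΣP_i = 1.5412 h (block centres at 1, 3 h).
Hydrograph peak occurs at t = 6 h, so basin lag t_L = 6 − 1.5412 = 4.46 h.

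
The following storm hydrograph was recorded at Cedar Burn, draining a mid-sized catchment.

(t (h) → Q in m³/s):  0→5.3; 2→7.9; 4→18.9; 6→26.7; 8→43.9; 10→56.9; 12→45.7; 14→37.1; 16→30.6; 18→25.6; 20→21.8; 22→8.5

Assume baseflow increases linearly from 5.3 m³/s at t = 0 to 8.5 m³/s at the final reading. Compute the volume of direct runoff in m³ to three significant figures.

Direct-runoff ordinates (Q − Q_b): 0.00, 2.31, 13.02, 20.53, 37.44, 50.15, 38.65, 29.76, 22.97, 17.68, 13.59, 0.00 m³/s.
ΣQ_DR = 246.1 m³/s.
With Δt = 2 h = 7200 s, V = ΣQ_DR · Δt = 246.1 × 7200 = 1.77 × 10^6 m³.

V ≈ 1.77 × 10^6 m³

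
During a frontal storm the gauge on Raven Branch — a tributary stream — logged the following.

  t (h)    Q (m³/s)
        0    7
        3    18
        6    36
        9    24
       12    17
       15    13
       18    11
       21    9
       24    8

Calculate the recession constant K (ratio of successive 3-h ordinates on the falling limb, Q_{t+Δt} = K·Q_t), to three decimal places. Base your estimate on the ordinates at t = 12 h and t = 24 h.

K ≈ 0.828

Using the recession-limb readings at t = 12 h and t = 24 h: Q falls from 17 to 8 m³/s over 4 intervals.
K = (Q₂/Q₁)^(1/4) = (8/17)^(1/4) = 0.828.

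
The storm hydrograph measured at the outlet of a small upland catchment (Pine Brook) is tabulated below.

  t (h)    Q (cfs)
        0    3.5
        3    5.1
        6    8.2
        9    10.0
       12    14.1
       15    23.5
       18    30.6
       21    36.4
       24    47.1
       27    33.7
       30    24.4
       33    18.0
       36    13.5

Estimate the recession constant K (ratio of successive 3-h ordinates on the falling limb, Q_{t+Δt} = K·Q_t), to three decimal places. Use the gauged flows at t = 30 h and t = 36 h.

K ≈ 0.744

Using the recession-limb readings at t = 30 h and t = 36 h: Q falls from 24.4 to 13.5 cfs over 2 intervals.
K = (Q₂/Q₁)^(1/2) = (13.5/24.4)^(1/2) = 0.744.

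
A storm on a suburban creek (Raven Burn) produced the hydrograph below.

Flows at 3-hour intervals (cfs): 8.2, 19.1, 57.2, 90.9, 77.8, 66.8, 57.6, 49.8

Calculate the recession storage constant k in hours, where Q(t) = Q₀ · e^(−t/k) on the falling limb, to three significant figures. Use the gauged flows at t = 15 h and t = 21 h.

k ≈ 20.4 h

On the falling limb, Q drops from 66.8 to 49.8 cfs between t = 15 h and t = 21 h (Δt = 6 h).
k = −Δt / ln(Q₂/Q₁) = −6 / ln(49.8/66.8) = 20.4 h.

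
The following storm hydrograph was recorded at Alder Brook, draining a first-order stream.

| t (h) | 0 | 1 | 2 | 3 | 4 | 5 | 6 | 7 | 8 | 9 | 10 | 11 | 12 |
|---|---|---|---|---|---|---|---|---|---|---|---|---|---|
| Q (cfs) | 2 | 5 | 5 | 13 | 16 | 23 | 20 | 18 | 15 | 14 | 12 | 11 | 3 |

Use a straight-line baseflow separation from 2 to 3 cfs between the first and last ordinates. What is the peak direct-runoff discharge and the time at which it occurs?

Q_p = 20.58 cfs at t = 5 h

Subtracting baseflow gives direct-runoff ordinates: 0.00, 2.92, 2.83, 10.75, 13.67, 20.58, 17.50, 15.42, 12.33, 11.25, 9.17, 8.08, 0.00 cfs.
The maximum is 20.58 cfs, occurring at the reading for t = 5 h.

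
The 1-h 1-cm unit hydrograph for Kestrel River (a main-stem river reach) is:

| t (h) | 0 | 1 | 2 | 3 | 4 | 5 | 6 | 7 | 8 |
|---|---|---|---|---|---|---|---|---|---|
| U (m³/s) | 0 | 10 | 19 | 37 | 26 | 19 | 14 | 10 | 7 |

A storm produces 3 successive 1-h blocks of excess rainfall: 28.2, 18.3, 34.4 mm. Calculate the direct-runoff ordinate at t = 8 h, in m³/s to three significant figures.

Q ≈ 86.2 m³/s

By discrete convolution, Q_j = Σ (P_i / 10 mm) · U_{j−i}.
At t = 8 h (j=8): Q = (28.2/10)·7 + (18.3/10)·10 + (34.4/10)·14 = 86.2 m³/s.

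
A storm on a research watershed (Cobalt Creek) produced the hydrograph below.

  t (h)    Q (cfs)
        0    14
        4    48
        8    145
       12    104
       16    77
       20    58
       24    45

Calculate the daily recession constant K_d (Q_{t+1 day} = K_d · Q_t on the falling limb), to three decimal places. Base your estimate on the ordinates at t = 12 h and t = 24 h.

K_d ≈ 0.187

Between t = 12 h and t = 24 h the flow falls from 104 to 45 cfs over 3×4 h = 12 h.
Per-interval ratio K = (45/104)^(1/3) = 0.7564; K_d = K^(24/4) = 0.187.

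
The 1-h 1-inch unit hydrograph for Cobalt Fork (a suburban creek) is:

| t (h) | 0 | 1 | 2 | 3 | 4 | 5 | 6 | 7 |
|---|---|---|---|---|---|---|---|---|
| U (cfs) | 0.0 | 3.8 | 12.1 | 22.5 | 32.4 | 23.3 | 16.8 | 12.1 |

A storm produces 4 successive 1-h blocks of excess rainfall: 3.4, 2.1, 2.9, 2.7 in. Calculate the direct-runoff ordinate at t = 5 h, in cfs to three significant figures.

By discrete convolution, Q_j = Σ (P_i / 1 in) · U_{j−i}.
At t = 5 h (j=5): Q = (3.4/1)·23.3 + (2.1/1)·32.4 + (2.9/1)·22.5 + (2.7/1)·12.1 = 245 cfs.

Q ≈ 245 cfs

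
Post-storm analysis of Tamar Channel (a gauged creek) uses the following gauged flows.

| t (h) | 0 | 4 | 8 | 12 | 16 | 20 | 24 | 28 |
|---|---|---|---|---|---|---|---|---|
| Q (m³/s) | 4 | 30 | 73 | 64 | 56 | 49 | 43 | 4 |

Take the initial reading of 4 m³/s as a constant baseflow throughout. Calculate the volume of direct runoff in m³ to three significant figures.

Direct-runoff ordinates (Q − Q_b): 0.0, 26.0, 69.0, 60.0, 52.0, 45.0, 39.0, 0.0 m³/s.
ΣQ_DR = 291.0 m³/s.
With Δt = 4 h = 14400 s, V = ΣQ_DR · Δt = 291.0 × 14400 = 4.19 × 10^6 m³.

V ≈ 4.19 × 10^6 m³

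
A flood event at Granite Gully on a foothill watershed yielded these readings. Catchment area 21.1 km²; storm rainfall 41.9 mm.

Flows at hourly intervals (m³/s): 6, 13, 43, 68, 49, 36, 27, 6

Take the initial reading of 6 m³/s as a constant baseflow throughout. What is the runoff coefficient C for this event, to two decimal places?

ΣQ_DR = 200.0 m³/s; V = ΣQ_DR·Δt = 7.200 × 10^5 m³.
Runoff depth d = V / A = 34.12 mm.
C = d / P = 34.12 / 41.9 = 0.81.

C ≈ 0.81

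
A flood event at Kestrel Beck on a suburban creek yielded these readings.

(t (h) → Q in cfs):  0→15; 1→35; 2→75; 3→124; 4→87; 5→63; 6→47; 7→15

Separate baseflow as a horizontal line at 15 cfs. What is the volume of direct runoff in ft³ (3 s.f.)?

Direct-runoff ordinates (Q − Q_b): 0.0, 20.0, 60.0, 109.0, 72.0, 48.0, 32.0, 0.0 cfs.
ΣQ_DR = 341.0 cfs.
With Δt = 1 h = 3600 s, V = ΣQ_DR · Δt = 341.0 × 3600 = 1.23 × 10^6 ft³.

V ≈ 1.23 × 10^6 ft³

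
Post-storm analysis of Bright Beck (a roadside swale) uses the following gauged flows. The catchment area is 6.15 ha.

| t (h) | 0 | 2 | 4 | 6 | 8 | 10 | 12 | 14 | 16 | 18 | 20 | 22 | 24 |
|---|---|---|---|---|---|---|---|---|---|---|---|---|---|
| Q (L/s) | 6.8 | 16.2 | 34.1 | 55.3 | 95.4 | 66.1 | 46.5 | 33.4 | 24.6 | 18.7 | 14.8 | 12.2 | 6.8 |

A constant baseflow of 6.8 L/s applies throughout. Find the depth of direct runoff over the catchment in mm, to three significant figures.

d ≈ 40.1 mm

Direct runoff: 0.0, 9.4, 27.3, 48.5, 88.6, 59.3, 39.7, 26.6, 17.8, 11.9, 8.0, 5.4, 0.0 L/s; ΣQ_DR = 342.5 L/s.
V = ΣQ_DR · Δt = 342.5 × 7200 s = 2.466 × 10^6 L.
Over A = 6.15 ha, depth = V / A = 40.1 mm.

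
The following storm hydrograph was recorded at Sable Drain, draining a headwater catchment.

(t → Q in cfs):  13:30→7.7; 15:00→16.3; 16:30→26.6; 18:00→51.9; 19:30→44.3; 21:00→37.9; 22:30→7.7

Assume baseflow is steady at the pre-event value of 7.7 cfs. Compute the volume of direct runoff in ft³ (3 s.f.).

Direct-runoff ordinates (Q − Q_b): 0.0, 8.6, 18.9, 44.2, 36.6, 30.2, 0.0 cfs.
ΣQ_DR = 138.5 cfs.
With Δt = 1.5 h = 5400 s, V = ΣQ_DR · Δt = 138.5 × 5400 = 7.48 × 10^5 ft³.

V ≈ 7.48 × 10^5 ft³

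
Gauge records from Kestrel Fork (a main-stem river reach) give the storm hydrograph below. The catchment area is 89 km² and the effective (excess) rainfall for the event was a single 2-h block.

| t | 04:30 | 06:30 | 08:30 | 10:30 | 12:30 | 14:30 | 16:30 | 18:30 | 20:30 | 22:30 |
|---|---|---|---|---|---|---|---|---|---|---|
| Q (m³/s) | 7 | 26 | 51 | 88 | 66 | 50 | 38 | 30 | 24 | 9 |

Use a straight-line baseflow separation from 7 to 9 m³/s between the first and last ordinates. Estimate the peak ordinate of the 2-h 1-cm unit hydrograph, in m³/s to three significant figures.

Direct runoff: 0.00, 18.78, 43.56, 80.33, 58.11, 41.89, 29.67, 21.44, 15.22, 0.00 m³/s; ΣQ_DR = 309.0 m³/s, peak = 80.33 m³/s.
Runoff depth d = ΣQ_DR·Δt / A = 309.0 × 7200 / (89 km²) = 25.00 mm.
The 1-cm UH is the DRH scaled by (10 mm)/d, so U_p = 80.33 × 10/25.00 = 32.1 m³/s.

U_p ≈ 32.1 m³/s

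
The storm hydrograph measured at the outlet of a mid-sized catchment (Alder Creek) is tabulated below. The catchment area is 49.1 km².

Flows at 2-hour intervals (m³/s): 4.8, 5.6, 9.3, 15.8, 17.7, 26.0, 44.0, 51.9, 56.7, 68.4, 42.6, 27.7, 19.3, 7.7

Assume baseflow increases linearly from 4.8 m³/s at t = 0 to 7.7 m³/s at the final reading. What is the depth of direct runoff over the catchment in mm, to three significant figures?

Direct runoff: 0.00, 0.58, 4.05, 10.33, 12.01, 20.08, 37.86, 45.54, 50.12, 61.59, 35.57, 20.45, 11.82, 0.00 m³/s; ΣQ_DR = 310.0 m³/s.
V = ΣQ_DR · Δt = 310.0 × 7200 s = 2.232 × 10^6 m³.
Over A = 49.1 km², depth = V / A = 45.5 mm.

d ≈ 45.5 mm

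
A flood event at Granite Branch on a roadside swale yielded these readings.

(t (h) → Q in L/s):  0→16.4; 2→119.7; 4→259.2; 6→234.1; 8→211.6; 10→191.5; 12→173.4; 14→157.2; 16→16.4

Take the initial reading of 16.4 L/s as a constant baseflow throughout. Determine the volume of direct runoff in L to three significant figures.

Direct-runoff ordinates (Q − Q_b): 0.0, 103.3, 242.8, 217.7, 195.2, 175.1, 157.0, 140.8, 0.0 L/s.
ΣQ_DR = 1232 L/s.
With Δt = 2 h = 7200 s, V = ΣQ_DR · Δt = 1232 × 7200 = 8.87 × 10^6 L.

V ≈ 8.87 × 10^6 L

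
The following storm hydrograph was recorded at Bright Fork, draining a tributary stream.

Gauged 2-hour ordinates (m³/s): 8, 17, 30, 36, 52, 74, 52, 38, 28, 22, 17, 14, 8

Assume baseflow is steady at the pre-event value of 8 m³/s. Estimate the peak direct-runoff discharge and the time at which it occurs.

Q_p = 66.0 m³/s at t = 10 h

Subtracting baseflow gives direct-runoff ordinates: 0.0, 9.0, 22.0, 28.0, 44.0, 66.0, 44.0, 30.0, 20.0, 14.0, 9.0, 6.0, 0.0 m³/s.
The maximum is 66.0 m³/s, occurring at the reading for t = 10 h.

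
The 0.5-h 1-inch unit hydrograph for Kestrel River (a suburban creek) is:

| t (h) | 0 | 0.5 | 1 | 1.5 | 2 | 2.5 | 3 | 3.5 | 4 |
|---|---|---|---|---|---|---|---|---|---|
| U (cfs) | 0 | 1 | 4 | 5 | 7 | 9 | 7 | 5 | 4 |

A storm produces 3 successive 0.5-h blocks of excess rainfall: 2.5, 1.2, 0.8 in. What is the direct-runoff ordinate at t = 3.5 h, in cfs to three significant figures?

By discrete convolution, Q_j = Σ (P_i / 1 in) · U_{j−i}.
At t = 3.5 h (j=7): Q = (2.5/1)·5 + (1.2/1)·7 + (0.8/1)·9 = 28.1 cfs.

Q ≈ 28.1 cfs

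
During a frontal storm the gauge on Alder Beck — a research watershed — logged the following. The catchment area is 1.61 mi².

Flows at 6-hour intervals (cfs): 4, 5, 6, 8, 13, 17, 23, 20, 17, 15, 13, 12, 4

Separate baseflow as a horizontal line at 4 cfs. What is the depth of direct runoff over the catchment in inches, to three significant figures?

d ≈ 0.606 in

Direct runoff: 0.0, 1.0, 2.0, 4.0, 9.0, 13.0, 19.0, 16.0, 13.0, 11.0, 9.0, 8.0, 0.0 cfs; ΣQ_DR = 105.0 cfs.
V = ΣQ_DR · Δt = 105.0 × 21600 s = 2.268 × 10^6 ft³.
Over A = 1.61 mi², depth = V / A = 0.606 in.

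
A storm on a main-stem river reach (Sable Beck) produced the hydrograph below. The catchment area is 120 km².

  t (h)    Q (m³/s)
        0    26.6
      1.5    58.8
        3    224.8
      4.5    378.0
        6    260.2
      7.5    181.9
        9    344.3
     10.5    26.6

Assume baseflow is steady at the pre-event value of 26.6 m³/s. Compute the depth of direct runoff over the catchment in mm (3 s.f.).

d ≈ 58.0 mm

Direct runoff: 0.0, 32.2, 198.2, 351.4, 233.6, 155.3, 317.7, 0.0 m³/s; ΣQ_DR = 1288 m³/s.
V = ΣQ_DR · Δt = 1288 × 5400 s = 6.957 × 10^6 m³.
Over A = 120 km², depth = V / A = 58.0 mm.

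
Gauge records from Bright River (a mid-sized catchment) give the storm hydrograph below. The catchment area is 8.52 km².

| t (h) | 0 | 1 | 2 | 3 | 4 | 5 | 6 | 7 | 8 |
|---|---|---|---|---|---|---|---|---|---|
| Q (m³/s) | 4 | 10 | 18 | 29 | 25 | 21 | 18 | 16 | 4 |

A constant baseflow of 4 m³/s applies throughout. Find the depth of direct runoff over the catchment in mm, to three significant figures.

d ≈ 46.1 mm

Direct runoff: 0.0, 6.0, 14.0, 25.0, 21.0, 17.0, 14.0, 12.0, 0.0 m³/s; ΣQ_DR = 109.0 m³/s.
V = ΣQ_DR · Δt = 109.0 × 3600 s = 3.924 × 10^5 m³.
Over A = 8.52 km², depth = V / A = 46.1 mm.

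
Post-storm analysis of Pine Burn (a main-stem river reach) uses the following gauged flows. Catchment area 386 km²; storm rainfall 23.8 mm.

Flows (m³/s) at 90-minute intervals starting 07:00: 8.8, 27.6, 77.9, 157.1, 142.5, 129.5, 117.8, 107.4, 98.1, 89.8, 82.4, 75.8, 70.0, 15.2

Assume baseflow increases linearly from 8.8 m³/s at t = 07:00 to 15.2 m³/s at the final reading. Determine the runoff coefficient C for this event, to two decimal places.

ΣQ_DR = 1032 m³/s; V = ΣQ_DR·Δt = 5.572 × 10^6 m³.
Runoff depth d = V / A = 14.44 mm.
C = d / P = 14.44 / 23.8 = 0.61.

C ≈ 0.61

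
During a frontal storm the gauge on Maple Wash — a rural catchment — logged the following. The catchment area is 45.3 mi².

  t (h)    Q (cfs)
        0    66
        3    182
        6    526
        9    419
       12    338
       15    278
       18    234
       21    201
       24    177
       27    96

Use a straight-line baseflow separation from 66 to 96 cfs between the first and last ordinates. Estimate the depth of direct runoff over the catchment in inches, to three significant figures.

Direct runoff: 0.00, 112.67, 453.33, 343.00, 258.67, 195.33, 148.00, 111.67, 84.33, 0.00 cfs; ΣQ_DR = 1707 cfs.
V = ΣQ_DR · Δt = 1707 × 10800 s = 1.844 × 10^7 ft³.
Over A = 45.3 mi², depth = V / A = 0.175 in.

d ≈ 0.175 in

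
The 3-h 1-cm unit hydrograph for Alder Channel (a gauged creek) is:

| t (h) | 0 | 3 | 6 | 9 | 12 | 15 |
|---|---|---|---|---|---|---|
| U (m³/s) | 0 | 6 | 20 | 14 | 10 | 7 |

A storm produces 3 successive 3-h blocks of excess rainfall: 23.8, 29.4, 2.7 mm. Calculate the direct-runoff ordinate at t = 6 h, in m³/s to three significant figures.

By discrete convolution, Q_j = Σ (P_i / 10 mm) · U_{j−i}.
At t = 6 h (j=2): Q = (23.8/10)·20 + (29.4/10)·6 + (2.7/10)·0 = 65.2 m³/s.

Q ≈ 65.2 m³/s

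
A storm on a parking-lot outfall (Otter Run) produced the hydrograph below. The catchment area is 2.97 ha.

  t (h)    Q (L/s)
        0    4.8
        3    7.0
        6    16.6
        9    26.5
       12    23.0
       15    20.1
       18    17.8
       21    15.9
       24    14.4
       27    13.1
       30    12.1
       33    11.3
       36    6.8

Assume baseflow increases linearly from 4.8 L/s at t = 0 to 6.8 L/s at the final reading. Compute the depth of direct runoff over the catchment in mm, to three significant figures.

Direct runoff: 0.00, 2.03, 11.47, 21.20, 17.53, 14.47, 12.00, 9.93, 8.27, 6.80, 5.63, 4.67, 0.00 L/s; ΣQ_DR = 114.0 L/s.
V = ΣQ_DR · Δt = 114.0 × 10800 s = 1.231 × 10^6 L.
Over A = 2.97 ha, depth = V / A = 41.5 mm.

d ≈ 41.5 mm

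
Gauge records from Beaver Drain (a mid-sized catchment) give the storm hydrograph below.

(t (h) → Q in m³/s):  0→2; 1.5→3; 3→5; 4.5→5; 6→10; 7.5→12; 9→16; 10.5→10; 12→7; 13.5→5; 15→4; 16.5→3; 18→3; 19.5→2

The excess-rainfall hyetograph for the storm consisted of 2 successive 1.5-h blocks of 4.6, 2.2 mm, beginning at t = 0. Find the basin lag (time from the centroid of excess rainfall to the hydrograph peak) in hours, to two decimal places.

t_L ≈ 7.76 h

Centroid of excess rainfall: t_c = Σ P_i·t̄_i / ΣP_i = 1.2353 h (block centres at 0.75, 2.25 h).
Hydrograph peak occurs at t = 9 h, so basin lag t_L = 9 − 1.2353 = 7.76 h.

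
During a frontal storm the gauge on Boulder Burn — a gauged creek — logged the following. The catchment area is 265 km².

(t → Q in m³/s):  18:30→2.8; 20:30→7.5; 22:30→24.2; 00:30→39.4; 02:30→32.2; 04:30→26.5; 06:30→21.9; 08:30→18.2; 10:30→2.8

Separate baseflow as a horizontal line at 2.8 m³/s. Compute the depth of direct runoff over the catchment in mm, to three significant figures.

d ≈ 4.08 mm

Direct runoff: 0.0, 4.7, 21.4, 36.6, 29.4, 23.7, 19.1, 15.4, 0.0 m³/s; ΣQ_DR = 150.3 m³/s.
V = ΣQ_DR · Δt = 150.3 × 7200 s = 1.082 × 10^6 m³.
Over A = 265 km², depth = V / A = 4.08 mm.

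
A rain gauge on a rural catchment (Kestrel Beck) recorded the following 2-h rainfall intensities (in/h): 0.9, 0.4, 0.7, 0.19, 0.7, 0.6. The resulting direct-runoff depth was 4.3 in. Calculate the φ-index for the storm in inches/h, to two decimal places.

φ ≈ 0.23 in/h

Only the 5 blocks with intensity above φ contribute runoff: 0.9, 0.4, 0.7, 0.7, 0.6 in/h.
Σ(I−φ)·Δt = d  ⇒  (0.9+0.4+0.7+0.7+0.6 − 5φ)·2 = 4.3
φ = (3.300 − 4.3/2) / 5 = 0.23 in/h.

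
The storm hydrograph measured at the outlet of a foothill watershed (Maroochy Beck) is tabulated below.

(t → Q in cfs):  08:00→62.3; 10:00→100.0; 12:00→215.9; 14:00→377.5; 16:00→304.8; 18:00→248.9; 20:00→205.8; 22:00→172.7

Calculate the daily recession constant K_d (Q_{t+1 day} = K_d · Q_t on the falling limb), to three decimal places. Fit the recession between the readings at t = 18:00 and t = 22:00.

Between t = 18:00 and t = 22:00 the flow falls from 248.9 to 172.7 cfs over 2×2 h = 4 h.
Per-interval ratio K = (172.7/248.9)^(1/2) = 0.8330; K_d = K^(24/2) = 0.112.

K_d ≈ 0.112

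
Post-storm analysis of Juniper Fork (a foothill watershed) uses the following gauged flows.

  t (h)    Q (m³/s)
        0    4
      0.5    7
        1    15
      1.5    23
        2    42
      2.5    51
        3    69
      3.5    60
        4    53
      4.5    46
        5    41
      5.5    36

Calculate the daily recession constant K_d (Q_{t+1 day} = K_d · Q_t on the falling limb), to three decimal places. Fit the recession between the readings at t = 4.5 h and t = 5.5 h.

Between t = 4.5 h and t = 5.5 h the flow falls from 46 to 36 m³/s over 2×0.5 h = 1 h.
Per-interval ratio K = (36/46)^(1/2) = 0.8847; K_d = K^(24/0.5) = 0.003.

K_d ≈ 0.003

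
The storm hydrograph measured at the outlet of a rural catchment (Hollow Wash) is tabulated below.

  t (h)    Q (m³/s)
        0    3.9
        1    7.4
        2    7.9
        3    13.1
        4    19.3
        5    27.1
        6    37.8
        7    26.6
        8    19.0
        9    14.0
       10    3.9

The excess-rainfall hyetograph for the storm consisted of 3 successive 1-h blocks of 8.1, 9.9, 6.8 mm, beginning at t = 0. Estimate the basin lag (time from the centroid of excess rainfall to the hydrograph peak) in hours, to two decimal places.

t_L ≈ 4.55 h

Centroid of excess rainfall: t_c = Σ P_i·t̄_i / ΣP_i = 1.4476 h (block centres at 0.5, 1.5, 2.5 h).
Hydrograph peak occurs at t = 6 h, so basin lag t_L = 6 − 1.4476 = 4.55 h.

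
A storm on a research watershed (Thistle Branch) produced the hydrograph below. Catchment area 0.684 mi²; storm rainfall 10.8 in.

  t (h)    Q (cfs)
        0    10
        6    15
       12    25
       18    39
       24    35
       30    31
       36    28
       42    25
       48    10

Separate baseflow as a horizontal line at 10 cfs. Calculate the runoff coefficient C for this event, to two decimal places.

ΣQ_DR = 128.0 cfs; V = ΣQ_DR·Δt = 2.765 × 10^6 ft³.
Runoff depth d = V / A = 1.740 in.
C = d / P = 1.740 / 10.8 = 0.16.

C ≈ 0.16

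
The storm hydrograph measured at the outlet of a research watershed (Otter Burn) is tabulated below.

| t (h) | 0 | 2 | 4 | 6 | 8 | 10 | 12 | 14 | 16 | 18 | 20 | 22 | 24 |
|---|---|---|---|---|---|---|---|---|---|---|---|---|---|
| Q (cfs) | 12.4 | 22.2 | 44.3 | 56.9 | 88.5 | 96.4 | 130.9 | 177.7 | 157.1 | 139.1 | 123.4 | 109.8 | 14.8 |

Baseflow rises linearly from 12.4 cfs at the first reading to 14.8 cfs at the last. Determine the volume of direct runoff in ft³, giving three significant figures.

V ≈ 7.18 × 10^6 ft³

Direct-runoff ordinates (Q − Q_b): 0.00, 9.60, 31.50, 43.90, 75.30, 83.00, 117.30, 163.90, 143.10, 124.90, 109.00, 95.20, 0.00 cfs.
ΣQ_DR = 996.7 cfs.
With Δt = 2 h = 7200 s, V = ΣQ_DR · Δt = 996.7 × 7200 = 7.18 × 10^6 ft³.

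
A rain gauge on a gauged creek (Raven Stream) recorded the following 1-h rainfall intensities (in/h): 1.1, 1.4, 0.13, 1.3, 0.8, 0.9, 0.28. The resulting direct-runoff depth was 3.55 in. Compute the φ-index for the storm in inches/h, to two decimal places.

Only the 5 blocks with intensity above φ contribute runoff: 1.1, 1.4, 1.3, 0.8, 0.9 in/h.
Σ(I−φ)·Δt = d  ⇒  (1.1+1.4+1.3+0.8+0.9 − 5φ)·1 = 3.55
φ = (5.500 − 3.55/1) / 5 = 0.39 in/h.

φ ≈ 0.39 in/h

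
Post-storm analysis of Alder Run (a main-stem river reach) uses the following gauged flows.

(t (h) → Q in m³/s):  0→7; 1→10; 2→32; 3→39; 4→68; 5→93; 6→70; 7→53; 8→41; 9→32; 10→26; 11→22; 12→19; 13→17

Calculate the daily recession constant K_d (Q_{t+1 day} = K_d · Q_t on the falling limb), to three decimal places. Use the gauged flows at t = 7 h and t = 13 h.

K_d ≈ 0.011

Between t = 7 h and t = 13 h the flow falls from 53 to 17 m³/s over 6×1 h = 6 h.
Per-interval ratio K = (17/53)^(1/6) = 0.8274; K_d = K^(24/1) = 0.011.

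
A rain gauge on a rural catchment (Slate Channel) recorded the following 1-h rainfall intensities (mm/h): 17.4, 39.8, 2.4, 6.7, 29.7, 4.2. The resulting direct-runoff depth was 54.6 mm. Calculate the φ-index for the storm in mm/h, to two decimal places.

φ ≈ 10.77 mm/h

Only the 3 blocks with intensity above φ contribute runoff: 17.4, 39.8, 29.7 mm/h.
Σ(I−φ)·Δt = d  ⇒  (17.4+39.8+29.7 − 3φ)·1 = 54.6
φ = (86.90 − 54.6/1) / 3 = 10.77 mm/h.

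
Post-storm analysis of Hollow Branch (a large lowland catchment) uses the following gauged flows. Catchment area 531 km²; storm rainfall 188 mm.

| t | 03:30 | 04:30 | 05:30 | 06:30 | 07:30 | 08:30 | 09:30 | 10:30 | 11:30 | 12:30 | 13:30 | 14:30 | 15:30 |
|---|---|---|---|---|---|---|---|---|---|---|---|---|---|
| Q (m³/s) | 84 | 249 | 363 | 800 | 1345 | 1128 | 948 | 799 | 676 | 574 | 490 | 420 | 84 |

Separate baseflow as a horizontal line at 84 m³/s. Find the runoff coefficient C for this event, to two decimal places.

C ≈ 0.25

ΣQ_DR = 6868 m³/s; V = ΣQ_DR·Δt = 2.472 × 10^7 m³.
Runoff depth d = V / A = 46.56 mm.
C = d / P = 46.56 / 188 = 0.25.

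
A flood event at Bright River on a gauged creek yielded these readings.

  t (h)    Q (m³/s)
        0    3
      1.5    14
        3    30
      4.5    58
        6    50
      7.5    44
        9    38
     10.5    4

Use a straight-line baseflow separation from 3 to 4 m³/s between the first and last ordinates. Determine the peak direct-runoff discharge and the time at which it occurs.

Subtracting baseflow gives direct-runoff ordinates: 0.00, 10.86, 26.71, 54.57, 46.43, 40.29, 34.14, 0.00 m³/s.
The maximum is 54.57 m³/s, occurring at the reading for t = 4.5 h.

Q_p = 54.57 m³/s at t = 4.5 h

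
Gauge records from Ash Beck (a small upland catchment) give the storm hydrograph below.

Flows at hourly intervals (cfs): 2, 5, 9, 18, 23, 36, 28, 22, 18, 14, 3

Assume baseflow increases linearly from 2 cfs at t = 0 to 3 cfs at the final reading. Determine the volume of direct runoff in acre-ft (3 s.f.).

V ≈ 12.4 acre-ft

Direct-runoff ordinates (Q − Q_b): 0.00, 2.90, 6.80, 15.70, 20.60, 33.50, 25.40, 19.30, 15.20, 11.10, 0.00 cfs.
ΣQ_DR = 150.5 cfs.
With Δt = 1 h = 3600 s, V = ΣQ_DR · Δt = 150.5 × 3600 = 5.42 × 10^5 ft³ = 12.4 acre-ft.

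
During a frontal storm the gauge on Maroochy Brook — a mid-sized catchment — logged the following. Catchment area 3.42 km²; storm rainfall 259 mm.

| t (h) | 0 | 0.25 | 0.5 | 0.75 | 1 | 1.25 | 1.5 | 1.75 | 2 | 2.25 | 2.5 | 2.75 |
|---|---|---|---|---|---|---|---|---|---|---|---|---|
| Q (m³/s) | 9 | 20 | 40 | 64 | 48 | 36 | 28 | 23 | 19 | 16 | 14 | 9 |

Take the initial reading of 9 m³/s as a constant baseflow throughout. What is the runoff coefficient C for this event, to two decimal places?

C ≈ 0.22

ΣQ_DR = 218.0 m³/s; V = ΣQ_DR·Δt = 1.962 × 10^5 m³.
Runoff depth d = V / A = 57.37 mm.
C = d / P = 57.37 / 259 = 0.22.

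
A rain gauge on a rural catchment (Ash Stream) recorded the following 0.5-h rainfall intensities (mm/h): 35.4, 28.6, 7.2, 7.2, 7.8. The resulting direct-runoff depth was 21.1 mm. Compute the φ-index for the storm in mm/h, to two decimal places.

φ ≈ 10.90 mm/h

Only the 2 blocks with intensity above φ contribute runoff: 35.4, 28.6 mm/h.
Σ(I−φ)·Δt = d  ⇒  (35.4+28.6 − 2φ)·0.5 = 21.1
φ = (64.00 − 21.1/0.5) / 2 = 10.90 mm/h.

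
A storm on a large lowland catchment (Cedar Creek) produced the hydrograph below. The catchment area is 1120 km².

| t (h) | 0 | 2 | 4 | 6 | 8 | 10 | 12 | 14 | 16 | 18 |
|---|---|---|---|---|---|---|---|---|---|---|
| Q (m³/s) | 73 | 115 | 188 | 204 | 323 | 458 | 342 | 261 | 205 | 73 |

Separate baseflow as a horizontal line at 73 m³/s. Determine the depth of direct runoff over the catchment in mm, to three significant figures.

d ≈ 9.72 mm

Direct runoff: 0.0, 42.0, 115.0, 131.0, 250.0, 385.0, 269.0, 188.0, 132.0, 0.0 m³/s; ΣQ_DR = 1512 m³/s.
V = ΣQ_DR · Δt = 1512 × 7200 s = 1.089 × 10^7 m³.
Over A = 1120 km², depth = V / A = 9.72 mm.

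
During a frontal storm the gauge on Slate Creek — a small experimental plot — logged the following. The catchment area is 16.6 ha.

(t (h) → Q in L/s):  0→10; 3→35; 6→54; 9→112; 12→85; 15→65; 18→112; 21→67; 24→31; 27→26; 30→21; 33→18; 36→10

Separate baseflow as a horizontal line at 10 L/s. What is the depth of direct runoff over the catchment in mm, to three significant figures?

Direct runoff: 0.0, 25.0, 44.0, 102.0, 75.0, 55.0, 102.0, 57.0, 21.0, 16.0, 11.0, 8.0, 0.0 L/s; ΣQ_DR = 516.0 L/s.
V = ΣQ_DR · Δt = 516.0 × 10800 s = 5.573 × 10^6 L.
Over A = 16.6 ha, depth = V / A = 33.6 mm.

d ≈ 33.6 mm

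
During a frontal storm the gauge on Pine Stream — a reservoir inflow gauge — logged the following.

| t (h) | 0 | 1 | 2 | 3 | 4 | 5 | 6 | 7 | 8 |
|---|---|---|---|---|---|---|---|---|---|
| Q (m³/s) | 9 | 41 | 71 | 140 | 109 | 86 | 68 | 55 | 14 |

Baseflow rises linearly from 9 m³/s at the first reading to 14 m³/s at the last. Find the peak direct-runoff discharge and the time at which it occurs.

Q_p = 129.12 m³/s at t = 3 h

Subtracting baseflow gives direct-runoff ordinates: 0.00, 31.38, 60.75, 129.12, 97.50, 73.88, 55.25, 41.62, 0.00 m³/s.
The maximum is 129.12 m³/s, occurring at the reading for t = 3 h.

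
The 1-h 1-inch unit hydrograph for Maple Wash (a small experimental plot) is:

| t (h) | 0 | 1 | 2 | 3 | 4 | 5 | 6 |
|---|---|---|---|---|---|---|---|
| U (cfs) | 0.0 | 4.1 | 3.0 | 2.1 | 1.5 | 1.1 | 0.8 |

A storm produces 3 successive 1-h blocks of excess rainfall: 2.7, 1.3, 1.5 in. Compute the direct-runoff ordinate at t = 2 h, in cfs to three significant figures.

By discrete convolution, Q_j = Σ (P_i / 1 in) · U_{j−i}.
At t = 2 h (j=2): Q = (2.7/1)·3.0 + (1.3/1)·4.1 + (1.5/1)·0.0 = 13.4 cfs.

Q ≈ 13.4 cfs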